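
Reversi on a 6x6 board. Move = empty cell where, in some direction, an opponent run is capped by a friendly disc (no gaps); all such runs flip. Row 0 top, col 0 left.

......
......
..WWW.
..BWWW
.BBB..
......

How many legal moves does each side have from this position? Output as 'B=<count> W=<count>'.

Answer: B=5 W=5

Derivation:
-- B to move --
(1,1): no bracket -> illegal
(1,2): flips 1 -> legal
(1,3): flips 2 -> legal
(1,4): flips 1 -> legal
(1,5): flips 2 -> legal
(2,1): no bracket -> illegal
(2,5): flips 1 -> legal
(3,1): no bracket -> illegal
(4,4): no bracket -> illegal
(4,5): no bracket -> illegal
B mobility = 5
-- W to move --
(2,1): no bracket -> illegal
(3,0): no bracket -> illegal
(3,1): flips 1 -> legal
(4,0): no bracket -> illegal
(4,4): no bracket -> illegal
(5,0): flips 2 -> legal
(5,1): flips 1 -> legal
(5,2): flips 3 -> legal
(5,3): flips 1 -> legal
(5,4): no bracket -> illegal
W mobility = 5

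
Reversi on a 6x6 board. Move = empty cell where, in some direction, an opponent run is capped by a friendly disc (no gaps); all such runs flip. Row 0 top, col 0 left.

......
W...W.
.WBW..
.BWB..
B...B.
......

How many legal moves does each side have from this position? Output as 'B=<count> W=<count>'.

Answer: B=5 W=5

Derivation:
-- B to move --
(0,0): no bracket -> illegal
(0,1): no bracket -> illegal
(0,3): no bracket -> illegal
(0,4): no bracket -> illegal
(0,5): no bracket -> illegal
(1,1): flips 1 -> legal
(1,2): no bracket -> illegal
(1,3): flips 1 -> legal
(1,5): no bracket -> illegal
(2,0): flips 1 -> legal
(2,4): flips 1 -> legal
(2,5): no bracket -> illegal
(3,0): no bracket -> illegal
(3,4): no bracket -> illegal
(4,1): no bracket -> illegal
(4,2): flips 1 -> legal
(4,3): no bracket -> illegal
B mobility = 5
-- W to move --
(1,1): no bracket -> illegal
(1,2): flips 1 -> legal
(1,3): no bracket -> illegal
(2,0): no bracket -> illegal
(2,4): no bracket -> illegal
(3,0): flips 1 -> legal
(3,4): flips 1 -> legal
(3,5): no bracket -> illegal
(4,1): flips 1 -> legal
(4,2): no bracket -> illegal
(4,3): flips 1 -> legal
(4,5): no bracket -> illegal
(5,0): no bracket -> illegal
(5,1): no bracket -> illegal
(5,3): no bracket -> illegal
(5,4): no bracket -> illegal
(5,5): no bracket -> illegal
W mobility = 5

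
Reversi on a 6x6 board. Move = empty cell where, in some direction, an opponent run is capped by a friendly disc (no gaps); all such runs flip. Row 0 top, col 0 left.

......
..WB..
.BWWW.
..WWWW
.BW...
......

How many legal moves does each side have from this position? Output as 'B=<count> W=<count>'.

-- B to move --
(0,1): no bracket -> illegal
(0,2): no bracket -> illegal
(0,3): flips 1 -> legal
(1,1): flips 1 -> legal
(1,4): flips 2 -> legal
(1,5): no bracket -> illegal
(2,5): flips 3 -> legal
(3,1): flips 1 -> legal
(4,3): flips 4 -> legal
(4,4): no bracket -> illegal
(4,5): no bracket -> illegal
(5,1): no bracket -> illegal
(5,2): no bracket -> illegal
(5,3): no bracket -> illegal
B mobility = 6
-- W to move --
(0,2): flips 1 -> legal
(0,3): flips 1 -> legal
(0,4): flips 1 -> legal
(1,0): flips 1 -> legal
(1,1): no bracket -> illegal
(1,4): flips 1 -> legal
(2,0): flips 1 -> legal
(3,0): flips 1 -> legal
(3,1): no bracket -> illegal
(4,0): flips 1 -> legal
(5,0): flips 1 -> legal
(5,1): no bracket -> illegal
(5,2): no bracket -> illegal
W mobility = 9

Answer: B=6 W=9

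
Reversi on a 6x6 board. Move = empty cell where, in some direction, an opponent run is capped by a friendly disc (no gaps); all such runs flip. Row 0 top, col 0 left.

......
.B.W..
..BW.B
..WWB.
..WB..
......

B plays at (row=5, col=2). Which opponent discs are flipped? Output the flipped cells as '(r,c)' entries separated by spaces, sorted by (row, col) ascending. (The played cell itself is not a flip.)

Answer: (3,2) (4,2)

Derivation:
Dir NW: first cell '.' (not opp) -> no flip
Dir N: opp run (4,2) (3,2) capped by B -> flip
Dir NE: first cell 'B' (not opp) -> no flip
Dir W: first cell '.' (not opp) -> no flip
Dir E: first cell '.' (not opp) -> no flip
Dir SW: edge -> no flip
Dir S: edge -> no flip
Dir SE: edge -> no flip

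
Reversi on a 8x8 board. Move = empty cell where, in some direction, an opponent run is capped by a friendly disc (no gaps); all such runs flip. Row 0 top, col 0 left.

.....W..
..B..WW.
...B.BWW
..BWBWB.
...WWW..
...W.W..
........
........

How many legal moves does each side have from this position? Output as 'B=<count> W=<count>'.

Answer: B=7 W=7

Derivation:
-- B to move --
(0,4): no bracket -> illegal
(0,6): flips 2 -> legal
(0,7): flips 1 -> legal
(1,4): no bracket -> illegal
(1,7): no bracket -> illegal
(2,2): no bracket -> illegal
(2,4): no bracket -> illegal
(3,7): no bracket -> illegal
(4,2): no bracket -> illegal
(4,6): no bracket -> illegal
(5,2): flips 1 -> legal
(5,4): flips 3 -> legal
(5,6): flips 1 -> legal
(6,2): no bracket -> illegal
(6,3): flips 3 -> legal
(6,4): no bracket -> illegal
(6,5): flips 3 -> legal
(6,6): no bracket -> illegal
B mobility = 7
-- W to move --
(0,1): flips 3 -> legal
(0,2): no bracket -> illegal
(0,3): no bracket -> illegal
(1,1): no bracket -> illegal
(1,3): flips 1 -> legal
(1,4): no bracket -> illegal
(2,1): flips 1 -> legal
(2,2): no bracket -> illegal
(2,4): flips 2 -> legal
(3,1): flips 1 -> legal
(3,7): flips 1 -> legal
(4,1): no bracket -> illegal
(4,2): no bracket -> illegal
(4,6): flips 1 -> legal
(4,7): no bracket -> illegal
W mobility = 7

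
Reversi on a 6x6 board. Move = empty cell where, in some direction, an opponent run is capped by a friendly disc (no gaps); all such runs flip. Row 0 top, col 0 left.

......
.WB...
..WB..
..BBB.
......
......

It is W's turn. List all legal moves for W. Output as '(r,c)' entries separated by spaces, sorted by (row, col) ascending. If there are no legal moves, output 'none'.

Answer: (0,2) (1,3) (2,4) (4,2) (4,4)

Derivation:
(0,1): no bracket -> illegal
(0,2): flips 1 -> legal
(0,3): no bracket -> illegal
(1,3): flips 1 -> legal
(1,4): no bracket -> illegal
(2,1): no bracket -> illegal
(2,4): flips 1 -> legal
(2,5): no bracket -> illegal
(3,1): no bracket -> illegal
(3,5): no bracket -> illegal
(4,1): no bracket -> illegal
(4,2): flips 1 -> legal
(4,3): no bracket -> illegal
(4,4): flips 1 -> legal
(4,5): no bracket -> illegal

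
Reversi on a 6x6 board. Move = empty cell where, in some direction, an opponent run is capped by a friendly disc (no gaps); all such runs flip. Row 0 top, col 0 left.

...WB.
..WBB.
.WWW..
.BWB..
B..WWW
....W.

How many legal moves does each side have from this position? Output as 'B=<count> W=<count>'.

-- B to move --
(0,1): no bracket -> illegal
(0,2): flips 1 -> legal
(1,0): no bracket -> illegal
(1,1): flips 3 -> legal
(2,0): no bracket -> illegal
(2,4): no bracket -> illegal
(3,0): no bracket -> illegal
(3,4): no bracket -> illegal
(3,5): no bracket -> illegal
(4,1): flips 2 -> legal
(4,2): no bracket -> illegal
(5,2): no bracket -> illegal
(5,3): flips 1 -> legal
(5,5): flips 1 -> legal
B mobility = 5
-- W to move --
(0,2): no bracket -> illegal
(0,5): flips 2 -> legal
(1,5): flips 2 -> legal
(2,0): no bracket -> illegal
(2,4): no bracket -> illegal
(2,5): flips 1 -> legal
(3,0): flips 1 -> legal
(3,4): flips 1 -> legal
(4,1): flips 1 -> legal
(4,2): no bracket -> illegal
(5,0): no bracket -> illegal
(5,1): no bracket -> illegal
W mobility = 6

Answer: B=5 W=6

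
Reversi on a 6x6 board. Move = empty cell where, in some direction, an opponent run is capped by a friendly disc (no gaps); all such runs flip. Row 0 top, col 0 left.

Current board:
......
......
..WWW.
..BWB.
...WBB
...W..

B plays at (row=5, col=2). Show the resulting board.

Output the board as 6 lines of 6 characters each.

Place B at (5,2); scan 8 dirs for brackets.
Dir NW: first cell '.' (not opp) -> no flip
Dir N: first cell '.' (not opp) -> no flip
Dir NE: opp run (4,3) capped by B -> flip
Dir W: first cell '.' (not opp) -> no flip
Dir E: opp run (5,3), next='.' -> no flip
Dir SW: edge -> no flip
Dir S: edge -> no flip
Dir SE: edge -> no flip
All flips: (4,3)

Answer: ......
......
..WWW.
..BWB.
...BBB
..BW..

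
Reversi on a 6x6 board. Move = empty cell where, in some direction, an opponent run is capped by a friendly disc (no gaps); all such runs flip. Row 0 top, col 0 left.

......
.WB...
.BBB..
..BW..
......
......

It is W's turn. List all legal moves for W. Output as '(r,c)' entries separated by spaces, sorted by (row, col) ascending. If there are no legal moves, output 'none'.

Answer: (1,3) (3,1)

Derivation:
(0,1): no bracket -> illegal
(0,2): no bracket -> illegal
(0,3): no bracket -> illegal
(1,0): no bracket -> illegal
(1,3): flips 2 -> legal
(1,4): no bracket -> illegal
(2,0): no bracket -> illegal
(2,4): no bracket -> illegal
(3,0): no bracket -> illegal
(3,1): flips 2 -> legal
(3,4): no bracket -> illegal
(4,1): no bracket -> illegal
(4,2): no bracket -> illegal
(4,3): no bracket -> illegal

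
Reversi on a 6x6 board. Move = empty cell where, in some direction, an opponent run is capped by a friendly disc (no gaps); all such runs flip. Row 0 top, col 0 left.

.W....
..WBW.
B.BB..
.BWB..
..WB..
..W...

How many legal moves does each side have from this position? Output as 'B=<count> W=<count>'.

Answer: B=8 W=5

Derivation:
-- B to move --
(0,0): no bracket -> illegal
(0,2): flips 1 -> legal
(0,3): no bracket -> illegal
(0,4): no bracket -> illegal
(0,5): flips 1 -> legal
(1,0): no bracket -> illegal
(1,1): flips 1 -> legal
(1,5): flips 1 -> legal
(2,1): flips 1 -> legal
(2,4): no bracket -> illegal
(2,5): no bracket -> illegal
(4,1): flips 2 -> legal
(5,1): flips 1 -> legal
(5,3): flips 1 -> legal
B mobility = 8
-- W to move --
(0,2): no bracket -> illegal
(0,3): no bracket -> illegal
(0,4): no bracket -> illegal
(1,0): no bracket -> illegal
(1,1): no bracket -> illegal
(2,1): no bracket -> illegal
(2,4): flips 1 -> legal
(3,0): flips 1 -> legal
(3,4): flips 3 -> legal
(4,0): no bracket -> illegal
(4,1): no bracket -> illegal
(4,4): flips 1 -> legal
(5,3): no bracket -> illegal
(5,4): flips 1 -> legal
W mobility = 5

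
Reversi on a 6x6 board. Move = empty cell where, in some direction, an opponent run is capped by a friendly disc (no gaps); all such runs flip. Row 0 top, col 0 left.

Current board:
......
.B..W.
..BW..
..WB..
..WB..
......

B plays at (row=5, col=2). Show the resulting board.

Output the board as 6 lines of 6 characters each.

Answer: ......
.B..W.
..BW..
..BB..
..BB..
..B...

Derivation:
Place B at (5,2); scan 8 dirs for brackets.
Dir NW: first cell '.' (not opp) -> no flip
Dir N: opp run (4,2) (3,2) capped by B -> flip
Dir NE: first cell 'B' (not opp) -> no flip
Dir W: first cell '.' (not opp) -> no flip
Dir E: first cell '.' (not opp) -> no flip
Dir SW: edge -> no flip
Dir S: edge -> no flip
Dir SE: edge -> no flip
All flips: (3,2) (4,2)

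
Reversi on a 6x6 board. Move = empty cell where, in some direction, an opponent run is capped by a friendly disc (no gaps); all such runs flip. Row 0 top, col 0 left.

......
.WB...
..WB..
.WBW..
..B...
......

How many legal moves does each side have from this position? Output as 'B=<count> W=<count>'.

Answer: B=7 W=6

Derivation:
-- B to move --
(0,0): no bracket -> illegal
(0,1): no bracket -> illegal
(0,2): no bracket -> illegal
(1,0): flips 1 -> legal
(1,3): no bracket -> illegal
(2,0): flips 1 -> legal
(2,1): flips 1 -> legal
(2,4): flips 1 -> legal
(3,0): flips 1 -> legal
(3,4): flips 1 -> legal
(4,0): no bracket -> illegal
(4,1): no bracket -> illegal
(4,3): flips 1 -> legal
(4,4): no bracket -> illegal
B mobility = 7
-- W to move --
(0,1): no bracket -> illegal
(0,2): flips 1 -> legal
(0,3): no bracket -> illegal
(1,3): flips 2 -> legal
(1,4): no bracket -> illegal
(2,1): no bracket -> illegal
(2,4): flips 1 -> legal
(3,4): no bracket -> illegal
(4,1): no bracket -> illegal
(4,3): no bracket -> illegal
(5,1): flips 1 -> legal
(5,2): flips 2 -> legal
(5,3): flips 1 -> legal
W mobility = 6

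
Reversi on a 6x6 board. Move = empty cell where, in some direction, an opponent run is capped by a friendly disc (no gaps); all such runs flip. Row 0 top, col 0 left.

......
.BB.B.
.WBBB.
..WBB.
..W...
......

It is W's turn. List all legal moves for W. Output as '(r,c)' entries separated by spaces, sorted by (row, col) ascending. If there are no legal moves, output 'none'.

Answer: (0,1) (0,2) (0,3) (0,5) (1,5) (2,5) (3,5)

Derivation:
(0,0): no bracket -> illegal
(0,1): flips 1 -> legal
(0,2): flips 2 -> legal
(0,3): flips 1 -> legal
(0,4): no bracket -> illegal
(0,5): flips 2 -> legal
(1,0): no bracket -> illegal
(1,3): no bracket -> illegal
(1,5): flips 2 -> legal
(2,0): no bracket -> illegal
(2,5): flips 3 -> legal
(3,1): no bracket -> illegal
(3,5): flips 2 -> legal
(4,3): no bracket -> illegal
(4,4): no bracket -> illegal
(4,5): no bracket -> illegal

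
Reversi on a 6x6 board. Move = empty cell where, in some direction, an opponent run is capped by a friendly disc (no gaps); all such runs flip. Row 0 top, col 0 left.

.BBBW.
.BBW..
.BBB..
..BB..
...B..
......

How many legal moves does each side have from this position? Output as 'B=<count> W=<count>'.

-- B to move --
(0,5): flips 1 -> legal
(1,4): flips 1 -> legal
(1,5): no bracket -> illegal
(2,4): flips 1 -> legal
B mobility = 3
-- W to move --
(0,0): flips 3 -> legal
(1,0): flips 2 -> legal
(1,4): no bracket -> illegal
(2,0): no bracket -> illegal
(2,4): no bracket -> illegal
(3,0): no bracket -> illegal
(3,1): flips 1 -> legal
(3,4): no bracket -> illegal
(4,1): no bracket -> illegal
(4,2): no bracket -> illegal
(4,4): no bracket -> illegal
(5,2): no bracket -> illegal
(5,3): flips 3 -> legal
(5,4): no bracket -> illegal
W mobility = 4

Answer: B=3 W=4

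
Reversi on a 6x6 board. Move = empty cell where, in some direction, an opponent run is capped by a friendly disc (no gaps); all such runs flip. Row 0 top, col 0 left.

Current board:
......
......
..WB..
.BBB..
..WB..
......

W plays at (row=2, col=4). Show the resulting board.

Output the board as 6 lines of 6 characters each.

Answer: ......
......
..WWW.
.BBW..
..WB..
......

Derivation:
Place W at (2,4); scan 8 dirs for brackets.
Dir NW: first cell '.' (not opp) -> no flip
Dir N: first cell '.' (not opp) -> no flip
Dir NE: first cell '.' (not opp) -> no flip
Dir W: opp run (2,3) capped by W -> flip
Dir E: first cell '.' (not opp) -> no flip
Dir SW: opp run (3,3) capped by W -> flip
Dir S: first cell '.' (not opp) -> no flip
Dir SE: first cell '.' (not opp) -> no flip
All flips: (2,3) (3,3)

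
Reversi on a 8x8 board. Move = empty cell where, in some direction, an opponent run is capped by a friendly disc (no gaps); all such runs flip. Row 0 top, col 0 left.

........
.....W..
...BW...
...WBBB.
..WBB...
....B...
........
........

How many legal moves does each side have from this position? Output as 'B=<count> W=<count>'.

Answer: B=6 W=8

Derivation:
-- B to move --
(0,4): no bracket -> illegal
(0,5): no bracket -> illegal
(0,6): no bracket -> illegal
(1,3): flips 1 -> legal
(1,4): flips 1 -> legal
(1,6): no bracket -> illegal
(2,2): flips 1 -> legal
(2,5): flips 1 -> legal
(2,6): no bracket -> illegal
(3,1): no bracket -> illegal
(3,2): flips 1 -> legal
(4,1): flips 1 -> legal
(5,1): no bracket -> illegal
(5,2): no bracket -> illegal
(5,3): no bracket -> illegal
B mobility = 6
-- W to move --
(1,2): no bracket -> illegal
(1,3): flips 1 -> legal
(1,4): no bracket -> illegal
(2,2): flips 1 -> legal
(2,5): no bracket -> illegal
(2,6): no bracket -> illegal
(2,7): no bracket -> illegal
(3,2): no bracket -> illegal
(3,7): flips 3 -> legal
(4,5): flips 2 -> legal
(4,6): flips 1 -> legal
(4,7): no bracket -> illegal
(5,2): no bracket -> illegal
(5,3): flips 1 -> legal
(5,5): flips 1 -> legal
(6,3): no bracket -> illegal
(6,4): flips 3 -> legal
(6,5): no bracket -> illegal
W mobility = 8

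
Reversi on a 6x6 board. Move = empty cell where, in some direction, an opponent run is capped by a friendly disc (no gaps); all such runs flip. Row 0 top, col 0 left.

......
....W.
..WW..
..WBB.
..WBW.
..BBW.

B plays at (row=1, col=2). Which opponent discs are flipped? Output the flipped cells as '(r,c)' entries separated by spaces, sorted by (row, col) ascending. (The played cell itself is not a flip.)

Dir NW: first cell '.' (not opp) -> no flip
Dir N: first cell '.' (not opp) -> no flip
Dir NE: first cell '.' (not opp) -> no flip
Dir W: first cell '.' (not opp) -> no flip
Dir E: first cell '.' (not opp) -> no flip
Dir SW: first cell '.' (not opp) -> no flip
Dir S: opp run (2,2) (3,2) (4,2) capped by B -> flip
Dir SE: opp run (2,3) capped by B -> flip

Answer: (2,2) (2,3) (3,2) (4,2)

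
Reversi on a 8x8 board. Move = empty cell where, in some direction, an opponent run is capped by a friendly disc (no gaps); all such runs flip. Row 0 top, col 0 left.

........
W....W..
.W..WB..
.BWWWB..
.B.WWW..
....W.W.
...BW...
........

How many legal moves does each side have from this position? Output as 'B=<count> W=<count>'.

-- B to move --
(0,0): no bracket -> illegal
(0,1): no bracket -> illegal
(0,4): no bracket -> illegal
(0,5): flips 1 -> legal
(0,6): no bracket -> illegal
(1,1): flips 1 -> legal
(1,2): no bracket -> illegal
(1,3): flips 1 -> legal
(1,4): no bracket -> illegal
(1,6): no bracket -> illegal
(2,0): no bracket -> illegal
(2,2): no bracket -> illegal
(2,3): flips 2 -> legal
(2,6): no bracket -> illegal
(3,0): no bracket -> illegal
(3,6): flips 2 -> legal
(4,2): no bracket -> illegal
(4,6): no bracket -> illegal
(4,7): no bracket -> illegal
(5,2): flips 2 -> legal
(5,3): flips 1 -> legal
(5,5): flips 1 -> legal
(5,7): no bracket -> illegal
(6,5): flips 1 -> legal
(6,6): no bracket -> illegal
(6,7): no bracket -> illegal
(7,3): no bracket -> illegal
(7,4): no bracket -> illegal
(7,5): no bracket -> illegal
B mobility = 9
-- W to move --
(1,4): no bracket -> illegal
(1,6): flips 1 -> legal
(2,0): no bracket -> illegal
(2,2): no bracket -> illegal
(2,6): flips 2 -> legal
(3,0): flips 1 -> legal
(3,6): flips 1 -> legal
(4,0): no bracket -> illegal
(4,2): no bracket -> illegal
(4,6): flips 1 -> legal
(5,0): flips 1 -> legal
(5,1): flips 2 -> legal
(5,2): no bracket -> illegal
(5,3): no bracket -> illegal
(6,2): flips 1 -> legal
(7,2): flips 1 -> legal
(7,3): no bracket -> illegal
(7,4): no bracket -> illegal
W mobility = 9

Answer: B=9 W=9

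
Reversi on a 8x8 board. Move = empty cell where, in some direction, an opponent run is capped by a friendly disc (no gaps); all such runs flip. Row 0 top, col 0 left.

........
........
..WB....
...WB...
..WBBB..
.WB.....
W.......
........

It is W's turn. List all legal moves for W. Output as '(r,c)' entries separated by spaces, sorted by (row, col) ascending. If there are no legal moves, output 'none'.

Answer: (1,3) (2,4) (3,5) (4,6) (5,3) (5,5) (6,2)

Derivation:
(1,2): no bracket -> illegal
(1,3): flips 1 -> legal
(1,4): no bracket -> illegal
(2,4): flips 1 -> legal
(2,5): no bracket -> illegal
(3,2): no bracket -> illegal
(3,5): flips 1 -> legal
(3,6): no bracket -> illegal
(4,1): no bracket -> illegal
(4,6): flips 3 -> legal
(5,3): flips 2 -> legal
(5,4): no bracket -> illegal
(5,5): flips 1 -> legal
(5,6): no bracket -> illegal
(6,1): no bracket -> illegal
(6,2): flips 1 -> legal
(6,3): no bracket -> illegal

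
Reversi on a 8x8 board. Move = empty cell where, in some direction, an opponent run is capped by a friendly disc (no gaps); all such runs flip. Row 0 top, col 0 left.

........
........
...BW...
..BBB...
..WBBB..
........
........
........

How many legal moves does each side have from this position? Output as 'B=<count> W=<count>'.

-- B to move --
(1,3): no bracket -> illegal
(1,4): flips 1 -> legal
(1,5): flips 1 -> legal
(2,5): flips 1 -> legal
(3,1): no bracket -> illegal
(3,5): no bracket -> illegal
(4,1): flips 1 -> legal
(5,1): flips 1 -> legal
(5,2): flips 1 -> legal
(5,3): no bracket -> illegal
B mobility = 6
-- W to move --
(1,2): no bracket -> illegal
(1,3): no bracket -> illegal
(1,4): no bracket -> illegal
(2,1): no bracket -> illegal
(2,2): flips 2 -> legal
(2,5): no bracket -> illegal
(3,1): no bracket -> illegal
(3,5): no bracket -> illegal
(3,6): no bracket -> illegal
(4,1): no bracket -> illegal
(4,6): flips 3 -> legal
(5,2): no bracket -> illegal
(5,3): no bracket -> illegal
(5,4): flips 2 -> legal
(5,5): no bracket -> illegal
(5,6): no bracket -> illegal
W mobility = 3

Answer: B=6 W=3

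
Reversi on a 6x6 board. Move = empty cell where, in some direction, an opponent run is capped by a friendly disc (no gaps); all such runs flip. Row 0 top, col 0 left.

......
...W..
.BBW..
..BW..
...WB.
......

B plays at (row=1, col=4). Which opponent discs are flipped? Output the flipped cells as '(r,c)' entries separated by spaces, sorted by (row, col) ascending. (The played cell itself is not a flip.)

Dir NW: first cell '.' (not opp) -> no flip
Dir N: first cell '.' (not opp) -> no flip
Dir NE: first cell '.' (not opp) -> no flip
Dir W: opp run (1,3), next='.' -> no flip
Dir E: first cell '.' (not opp) -> no flip
Dir SW: opp run (2,3) capped by B -> flip
Dir S: first cell '.' (not opp) -> no flip
Dir SE: first cell '.' (not opp) -> no flip

Answer: (2,3)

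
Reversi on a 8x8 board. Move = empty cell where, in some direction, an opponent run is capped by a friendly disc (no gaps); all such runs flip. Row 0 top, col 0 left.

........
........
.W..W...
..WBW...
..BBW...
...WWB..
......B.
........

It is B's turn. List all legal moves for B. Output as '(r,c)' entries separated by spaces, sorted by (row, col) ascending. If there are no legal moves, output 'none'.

(1,0): flips 2 -> legal
(1,1): no bracket -> illegal
(1,2): no bracket -> illegal
(1,3): no bracket -> illegal
(1,4): no bracket -> illegal
(1,5): flips 1 -> legal
(2,0): no bracket -> illegal
(2,2): flips 1 -> legal
(2,3): no bracket -> illegal
(2,5): flips 1 -> legal
(3,0): no bracket -> illegal
(3,1): flips 1 -> legal
(3,5): flips 1 -> legal
(4,1): no bracket -> illegal
(4,5): flips 1 -> legal
(5,2): flips 2 -> legal
(6,2): no bracket -> illegal
(6,3): flips 1 -> legal
(6,4): flips 1 -> legal
(6,5): flips 1 -> legal

Answer: (1,0) (1,5) (2,2) (2,5) (3,1) (3,5) (4,5) (5,2) (6,3) (6,4) (6,5)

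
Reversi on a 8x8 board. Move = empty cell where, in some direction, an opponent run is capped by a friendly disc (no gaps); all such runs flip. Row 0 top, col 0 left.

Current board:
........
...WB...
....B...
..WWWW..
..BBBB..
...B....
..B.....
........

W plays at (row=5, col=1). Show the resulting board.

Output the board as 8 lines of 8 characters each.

Place W at (5,1); scan 8 dirs for brackets.
Dir NW: first cell '.' (not opp) -> no flip
Dir N: first cell '.' (not opp) -> no flip
Dir NE: opp run (4,2) capped by W -> flip
Dir W: first cell '.' (not opp) -> no flip
Dir E: first cell '.' (not opp) -> no flip
Dir SW: first cell '.' (not opp) -> no flip
Dir S: first cell '.' (not opp) -> no flip
Dir SE: opp run (6,2), next='.' -> no flip
All flips: (4,2)

Answer: ........
...WB...
....B...
..WWWW..
..WBBB..
.W.B....
..B.....
........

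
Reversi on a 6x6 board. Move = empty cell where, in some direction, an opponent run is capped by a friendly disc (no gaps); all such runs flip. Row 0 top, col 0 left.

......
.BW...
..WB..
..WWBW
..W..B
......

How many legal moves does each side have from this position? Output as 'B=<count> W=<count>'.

-- B to move --
(0,1): flips 1 -> legal
(0,2): no bracket -> illegal
(0,3): no bracket -> illegal
(1,3): flips 1 -> legal
(2,1): flips 1 -> legal
(2,4): no bracket -> illegal
(2,5): flips 1 -> legal
(3,1): flips 2 -> legal
(4,1): flips 1 -> legal
(4,3): flips 1 -> legal
(4,4): flips 2 -> legal
(5,1): no bracket -> illegal
(5,2): no bracket -> illegal
(5,3): no bracket -> illegal
B mobility = 8
-- W to move --
(0,0): flips 1 -> legal
(0,1): no bracket -> illegal
(0,2): no bracket -> illegal
(1,0): flips 1 -> legal
(1,3): flips 1 -> legal
(1,4): flips 1 -> legal
(2,0): no bracket -> illegal
(2,1): no bracket -> illegal
(2,4): flips 1 -> legal
(2,5): no bracket -> illegal
(4,3): no bracket -> illegal
(4,4): no bracket -> illegal
(5,4): no bracket -> illegal
(5,5): flips 1 -> legal
W mobility = 6

Answer: B=8 W=6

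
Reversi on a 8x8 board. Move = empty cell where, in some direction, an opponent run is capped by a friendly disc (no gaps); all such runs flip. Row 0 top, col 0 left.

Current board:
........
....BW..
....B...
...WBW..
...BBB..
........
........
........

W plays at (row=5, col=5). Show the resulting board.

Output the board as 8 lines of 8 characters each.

Answer: ........
....BW..
....B...
...WBW..
...BWW..
.....W..
........
........

Derivation:
Place W at (5,5); scan 8 dirs for brackets.
Dir NW: opp run (4,4) capped by W -> flip
Dir N: opp run (4,5) capped by W -> flip
Dir NE: first cell '.' (not opp) -> no flip
Dir W: first cell '.' (not opp) -> no flip
Dir E: first cell '.' (not opp) -> no flip
Dir SW: first cell '.' (not opp) -> no flip
Dir S: first cell '.' (not opp) -> no flip
Dir SE: first cell '.' (not opp) -> no flip
All flips: (4,4) (4,5)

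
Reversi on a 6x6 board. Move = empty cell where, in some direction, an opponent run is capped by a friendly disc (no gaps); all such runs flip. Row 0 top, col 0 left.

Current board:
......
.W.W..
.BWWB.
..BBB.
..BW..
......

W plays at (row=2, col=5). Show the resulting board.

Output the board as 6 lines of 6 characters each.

Place W at (2,5); scan 8 dirs for brackets.
Dir NW: first cell '.' (not opp) -> no flip
Dir N: first cell '.' (not opp) -> no flip
Dir NE: edge -> no flip
Dir W: opp run (2,4) capped by W -> flip
Dir E: edge -> no flip
Dir SW: opp run (3,4) capped by W -> flip
Dir S: first cell '.' (not opp) -> no flip
Dir SE: edge -> no flip
All flips: (2,4) (3,4)

Answer: ......
.W.W..
.BWWWW
..BBW.
..BW..
......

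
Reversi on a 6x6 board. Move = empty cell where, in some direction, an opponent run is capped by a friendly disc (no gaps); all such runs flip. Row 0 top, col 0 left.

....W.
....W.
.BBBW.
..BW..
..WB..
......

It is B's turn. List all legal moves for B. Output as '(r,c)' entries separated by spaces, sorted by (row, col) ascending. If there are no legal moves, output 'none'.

Answer: (0,5) (2,5) (3,4) (4,1) (4,4) (5,2)

Derivation:
(0,3): no bracket -> illegal
(0,5): flips 1 -> legal
(1,3): no bracket -> illegal
(1,5): no bracket -> illegal
(2,5): flips 1 -> legal
(3,1): no bracket -> illegal
(3,4): flips 1 -> legal
(3,5): no bracket -> illegal
(4,1): flips 1 -> legal
(4,4): flips 1 -> legal
(5,1): no bracket -> illegal
(5,2): flips 1 -> legal
(5,3): no bracket -> illegal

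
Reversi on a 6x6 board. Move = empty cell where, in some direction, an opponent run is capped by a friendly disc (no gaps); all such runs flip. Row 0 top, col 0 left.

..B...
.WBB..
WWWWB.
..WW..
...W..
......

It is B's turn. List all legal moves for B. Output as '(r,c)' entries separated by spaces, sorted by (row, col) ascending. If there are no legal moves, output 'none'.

(0,0): no bracket -> illegal
(0,1): no bracket -> illegal
(1,0): flips 1 -> legal
(1,4): no bracket -> illegal
(3,0): flips 1 -> legal
(3,1): flips 1 -> legal
(3,4): flips 1 -> legal
(4,1): no bracket -> illegal
(4,2): flips 3 -> legal
(4,4): no bracket -> illegal
(5,2): no bracket -> illegal
(5,3): flips 3 -> legal
(5,4): no bracket -> illegal

Answer: (1,0) (3,0) (3,1) (3,4) (4,2) (5,3)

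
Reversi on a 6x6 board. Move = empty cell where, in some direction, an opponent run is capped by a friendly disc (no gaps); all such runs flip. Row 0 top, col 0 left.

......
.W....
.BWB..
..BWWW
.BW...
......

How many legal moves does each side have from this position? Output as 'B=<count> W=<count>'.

Answer: B=5 W=6

Derivation:
-- B to move --
(0,0): no bracket -> illegal
(0,1): flips 1 -> legal
(0,2): no bracket -> illegal
(1,0): no bracket -> illegal
(1,2): flips 1 -> legal
(1,3): no bracket -> illegal
(2,0): no bracket -> illegal
(2,4): no bracket -> illegal
(2,5): no bracket -> illegal
(3,1): no bracket -> illegal
(4,3): flips 2 -> legal
(4,4): no bracket -> illegal
(4,5): flips 1 -> legal
(5,1): no bracket -> illegal
(5,2): flips 1 -> legal
(5,3): no bracket -> illegal
B mobility = 5
-- W to move --
(1,0): no bracket -> illegal
(1,2): flips 1 -> legal
(1,3): flips 1 -> legal
(1,4): no bracket -> illegal
(2,0): flips 1 -> legal
(2,4): flips 1 -> legal
(3,0): no bracket -> illegal
(3,1): flips 2 -> legal
(4,0): flips 1 -> legal
(4,3): no bracket -> illegal
(5,0): no bracket -> illegal
(5,1): no bracket -> illegal
(5,2): no bracket -> illegal
W mobility = 6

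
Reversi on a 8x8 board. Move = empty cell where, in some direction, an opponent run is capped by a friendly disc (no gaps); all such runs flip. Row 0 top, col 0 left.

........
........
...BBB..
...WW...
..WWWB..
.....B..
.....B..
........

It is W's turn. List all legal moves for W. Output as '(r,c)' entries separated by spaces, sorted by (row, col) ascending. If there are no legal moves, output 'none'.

(1,2): flips 1 -> legal
(1,3): flips 1 -> legal
(1,4): flips 1 -> legal
(1,5): flips 1 -> legal
(1,6): flips 1 -> legal
(2,2): no bracket -> illegal
(2,6): no bracket -> illegal
(3,2): no bracket -> illegal
(3,5): no bracket -> illegal
(3,6): no bracket -> illegal
(4,6): flips 1 -> legal
(5,4): no bracket -> illegal
(5,6): flips 1 -> legal
(6,4): no bracket -> illegal
(6,6): flips 1 -> legal
(7,4): no bracket -> illegal
(7,5): no bracket -> illegal
(7,6): no bracket -> illegal

Answer: (1,2) (1,3) (1,4) (1,5) (1,6) (4,6) (5,6) (6,6)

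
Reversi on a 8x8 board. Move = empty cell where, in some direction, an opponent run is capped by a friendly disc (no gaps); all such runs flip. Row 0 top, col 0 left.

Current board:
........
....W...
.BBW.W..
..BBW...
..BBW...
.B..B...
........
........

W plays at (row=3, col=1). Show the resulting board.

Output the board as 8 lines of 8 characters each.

Place W at (3,1); scan 8 dirs for brackets.
Dir NW: first cell '.' (not opp) -> no flip
Dir N: opp run (2,1), next='.' -> no flip
Dir NE: opp run (2,2), next='.' -> no flip
Dir W: first cell '.' (not opp) -> no flip
Dir E: opp run (3,2) (3,3) capped by W -> flip
Dir SW: first cell '.' (not opp) -> no flip
Dir S: first cell '.' (not opp) -> no flip
Dir SE: opp run (4,2), next='.' -> no flip
All flips: (3,2) (3,3)

Answer: ........
....W...
.BBW.W..
.WWWW...
..BBW...
.B..B...
........
........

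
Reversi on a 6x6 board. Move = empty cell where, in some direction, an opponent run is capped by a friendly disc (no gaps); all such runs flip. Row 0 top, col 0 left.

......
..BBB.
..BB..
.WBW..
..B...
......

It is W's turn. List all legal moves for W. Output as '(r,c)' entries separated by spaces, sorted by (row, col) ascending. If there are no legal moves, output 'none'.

Answer: (0,3) (0,4) (1,1) (5,1) (5,3)

Derivation:
(0,1): no bracket -> illegal
(0,2): no bracket -> illegal
(0,3): flips 2 -> legal
(0,4): flips 2 -> legal
(0,5): no bracket -> illegal
(1,1): flips 1 -> legal
(1,5): no bracket -> illegal
(2,1): no bracket -> illegal
(2,4): no bracket -> illegal
(2,5): no bracket -> illegal
(3,4): no bracket -> illegal
(4,1): no bracket -> illegal
(4,3): no bracket -> illegal
(5,1): flips 1 -> legal
(5,2): no bracket -> illegal
(5,3): flips 1 -> legal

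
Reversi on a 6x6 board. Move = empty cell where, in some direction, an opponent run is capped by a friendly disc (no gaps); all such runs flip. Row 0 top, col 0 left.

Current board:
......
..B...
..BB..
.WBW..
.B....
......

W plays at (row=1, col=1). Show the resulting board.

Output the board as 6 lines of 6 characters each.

Place W at (1,1); scan 8 dirs for brackets.
Dir NW: first cell '.' (not opp) -> no flip
Dir N: first cell '.' (not opp) -> no flip
Dir NE: first cell '.' (not opp) -> no flip
Dir W: first cell '.' (not opp) -> no flip
Dir E: opp run (1,2), next='.' -> no flip
Dir SW: first cell '.' (not opp) -> no flip
Dir S: first cell '.' (not opp) -> no flip
Dir SE: opp run (2,2) capped by W -> flip
All flips: (2,2)

Answer: ......
.WB...
..WB..
.WBW..
.B....
......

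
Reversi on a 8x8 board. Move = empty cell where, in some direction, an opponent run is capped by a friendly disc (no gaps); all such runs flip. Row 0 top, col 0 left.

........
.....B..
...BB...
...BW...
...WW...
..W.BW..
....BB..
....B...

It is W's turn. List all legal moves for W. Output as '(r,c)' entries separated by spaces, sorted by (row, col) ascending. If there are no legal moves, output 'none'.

(0,4): no bracket -> illegal
(0,5): no bracket -> illegal
(0,6): no bracket -> illegal
(1,2): flips 1 -> legal
(1,3): flips 2 -> legal
(1,4): flips 1 -> legal
(1,6): no bracket -> illegal
(2,2): flips 1 -> legal
(2,5): no bracket -> illegal
(2,6): no bracket -> illegal
(3,2): flips 1 -> legal
(3,5): no bracket -> illegal
(4,2): no bracket -> illegal
(4,5): no bracket -> illegal
(5,3): flips 1 -> legal
(5,6): no bracket -> illegal
(6,3): no bracket -> illegal
(6,6): no bracket -> illegal
(7,3): flips 1 -> legal
(7,5): flips 1 -> legal
(7,6): flips 2 -> legal

Answer: (1,2) (1,3) (1,4) (2,2) (3,2) (5,3) (7,3) (7,5) (7,6)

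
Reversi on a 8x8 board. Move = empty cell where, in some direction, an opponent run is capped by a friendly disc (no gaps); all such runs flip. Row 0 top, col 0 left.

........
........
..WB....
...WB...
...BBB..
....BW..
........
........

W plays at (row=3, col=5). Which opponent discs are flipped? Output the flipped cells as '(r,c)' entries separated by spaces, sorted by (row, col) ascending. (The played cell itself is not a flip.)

Dir NW: first cell '.' (not opp) -> no flip
Dir N: first cell '.' (not opp) -> no flip
Dir NE: first cell '.' (not opp) -> no flip
Dir W: opp run (3,4) capped by W -> flip
Dir E: first cell '.' (not opp) -> no flip
Dir SW: opp run (4,4), next='.' -> no flip
Dir S: opp run (4,5) capped by W -> flip
Dir SE: first cell '.' (not opp) -> no flip

Answer: (3,4) (4,5)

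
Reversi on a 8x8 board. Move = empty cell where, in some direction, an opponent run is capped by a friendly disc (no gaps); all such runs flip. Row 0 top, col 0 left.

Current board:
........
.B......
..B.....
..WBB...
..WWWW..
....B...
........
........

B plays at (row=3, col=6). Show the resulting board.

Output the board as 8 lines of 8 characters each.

Place B at (3,6); scan 8 dirs for brackets.
Dir NW: first cell '.' (not opp) -> no flip
Dir N: first cell '.' (not opp) -> no flip
Dir NE: first cell '.' (not opp) -> no flip
Dir W: first cell '.' (not opp) -> no flip
Dir E: first cell '.' (not opp) -> no flip
Dir SW: opp run (4,5) capped by B -> flip
Dir S: first cell '.' (not opp) -> no flip
Dir SE: first cell '.' (not opp) -> no flip
All flips: (4,5)

Answer: ........
.B......
..B.....
..WBB.B.
..WWWB..
....B...
........
........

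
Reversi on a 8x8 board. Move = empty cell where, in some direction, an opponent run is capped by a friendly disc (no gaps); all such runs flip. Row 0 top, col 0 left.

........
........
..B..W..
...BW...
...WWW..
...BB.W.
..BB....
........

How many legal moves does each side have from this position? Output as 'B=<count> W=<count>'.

Answer: B=5 W=8

Derivation:
-- B to move --
(1,4): no bracket -> illegal
(1,5): no bracket -> illegal
(1,6): no bracket -> illegal
(2,3): no bracket -> illegal
(2,4): flips 2 -> legal
(2,6): no bracket -> illegal
(3,2): flips 1 -> legal
(3,5): flips 2 -> legal
(3,6): flips 1 -> legal
(4,2): no bracket -> illegal
(4,6): no bracket -> illegal
(4,7): no bracket -> illegal
(5,2): no bracket -> illegal
(5,5): flips 1 -> legal
(5,7): no bracket -> illegal
(6,5): no bracket -> illegal
(6,6): no bracket -> illegal
(6,7): no bracket -> illegal
B mobility = 5
-- W to move --
(1,1): flips 2 -> legal
(1,2): no bracket -> illegal
(1,3): no bracket -> illegal
(2,1): no bracket -> illegal
(2,3): flips 1 -> legal
(2,4): no bracket -> illegal
(3,1): no bracket -> illegal
(3,2): flips 1 -> legal
(4,2): no bracket -> illegal
(5,1): no bracket -> illegal
(5,2): no bracket -> illegal
(5,5): no bracket -> illegal
(6,1): no bracket -> illegal
(6,4): flips 1 -> legal
(6,5): flips 1 -> legal
(7,1): flips 2 -> legal
(7,2): flips 2 -> legal
(7,3): flips 2 -> legal
(7,4): no bracket -> illegal
W mobility = 8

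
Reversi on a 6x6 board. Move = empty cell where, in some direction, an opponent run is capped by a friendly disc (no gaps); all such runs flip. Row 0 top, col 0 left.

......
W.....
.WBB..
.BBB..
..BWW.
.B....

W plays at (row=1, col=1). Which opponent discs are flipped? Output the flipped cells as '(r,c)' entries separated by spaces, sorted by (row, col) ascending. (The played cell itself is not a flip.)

Dir NW: first cell '.' (not opp) -> no flip
Dir N: first cell '.' (not opp) -> no flip
Dir NE: first cell '.' (not opp) -> no flip
Dir W: first cell 'W' (not opp) -> no flip
Dir E: first cell '.' (not opp) -> no flip
Dir SW: first cell '.' (not opp) -> no flip
Dir S: first cell 'W' (not opp) -> no flip
Dir SE: opp run (2,2) (3,3) capped by W -> flip

Answer: (2,2) (3,3)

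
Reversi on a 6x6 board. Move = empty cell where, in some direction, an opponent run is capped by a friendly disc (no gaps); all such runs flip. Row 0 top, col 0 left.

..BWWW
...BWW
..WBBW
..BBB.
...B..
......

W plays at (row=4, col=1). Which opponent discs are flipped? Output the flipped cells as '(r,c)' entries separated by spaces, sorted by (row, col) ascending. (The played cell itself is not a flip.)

Dir NW: first cell '.' (not opp) -> no flip
Dir N: first cell '.' (not opp) -> no flip
Dir NE: opp run (3,2) (2,3) capped by W -> flip
Dir W: first cell '.' (not opp) -> no flip
Dir E: first cell '.' (not opp) -> no flip
Dir SW: first cell '.' (not opp) -> no flip
Dir S: first cell '.' (not opp) -> no flip
Dir SE: first cell '.' (not opp) -> no flip

Answer: (2,3) (3,2)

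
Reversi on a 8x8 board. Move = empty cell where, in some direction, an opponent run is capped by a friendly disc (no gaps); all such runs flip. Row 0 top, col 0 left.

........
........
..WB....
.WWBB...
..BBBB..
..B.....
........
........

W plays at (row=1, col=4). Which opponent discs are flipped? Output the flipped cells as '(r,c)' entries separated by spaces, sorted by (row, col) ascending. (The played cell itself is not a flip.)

Answer: (2,3)

Derivation:
Dir NW: first cell '.' (not opp) -> no flip
Dir N: first cell '.' (not opp) -> no flip
Dir NE: first cell '.' (not opp) -> no flip
Dir W: first cell '.' (not opp) -> no flip
Dir E: first cell '.' (not opp) -> no flip
Dir SW: opp run (2,3) capped by W -> flip
Dir S: first cell '.' (not opp) -> no flip
Dir SE: first cell '.' (not opp) -> no flip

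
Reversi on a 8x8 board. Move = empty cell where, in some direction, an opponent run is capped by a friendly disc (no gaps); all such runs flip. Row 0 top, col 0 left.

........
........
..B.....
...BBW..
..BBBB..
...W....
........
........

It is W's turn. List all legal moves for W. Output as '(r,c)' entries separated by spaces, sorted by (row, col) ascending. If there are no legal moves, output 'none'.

(1,1): no bracket -> illegal
(1,2): no bracket -> illegal
(1,3): no bracket -> illegal
(2,1): no bracket -> illegal
(2,3): flips 2 -> legal
(2,4): no bracket -> illegal
(2,5): no bracket -> illegal
(3,1): flips 1 -> legal
(3,2): flips 2 -> legal
(3,6): no bracket -> illegal
(4,1): no bracket -> illegal
(4,6): no bracket -> illegal
(5,1): no bracket -> illegal
(5,2): no bracket -> illegal
(5,4): no bracket -> illegal
(5,5): flips 1 -> legal
(5,6): no bracket -> illegal

Answer: (2,3) (3,1) (3,2) (5,5)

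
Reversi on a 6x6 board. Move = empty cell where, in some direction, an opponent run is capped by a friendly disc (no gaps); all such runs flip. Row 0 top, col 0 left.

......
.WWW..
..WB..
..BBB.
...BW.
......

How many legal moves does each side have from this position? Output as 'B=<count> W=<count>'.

Answer: B=8 W=4

Derivation:
-- B to move --
(0,0): flips 2 -> legal
(0,1): flips 1 -> legal
(0,2): flips 2 -> legal
(0,3): flips 1 -> legal
(0,4): no bracket -> illegal
(1,0): no bracket -> illegal
(1,4): no bracket -> illegal
(2,0): no bracket -> illegal
(2,1): flips 1 -> legal
(2,4): no bracket -> illegal
(3,1): no bracket -> illegal
(3,5): no bracket -> illegal
(4,5): flips 1 -> legal
(5,3): no bracket -> illegal
(5,4): flips 1 -> legal
(5,5): flips 1 -> legal
B mobility = 8
-- W to move --
(1,4): no bracket -> illegal
(2,1): no bracket -> illegal
(2,4): flips 2 -> legal
(2,5): no bracket -> illegal
(3,1): no bracket -> illegal
(3,5): no bracket -> illegal
(4,1): no bracket -> illegal
(4,2): flips 2 -> legal
(4,5): flips 2 -> legal
(5,2): no bracket -> illegal
(5,3): flips 3 -> legal
(5,4): no bracket -> illegal
W mobility = 4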